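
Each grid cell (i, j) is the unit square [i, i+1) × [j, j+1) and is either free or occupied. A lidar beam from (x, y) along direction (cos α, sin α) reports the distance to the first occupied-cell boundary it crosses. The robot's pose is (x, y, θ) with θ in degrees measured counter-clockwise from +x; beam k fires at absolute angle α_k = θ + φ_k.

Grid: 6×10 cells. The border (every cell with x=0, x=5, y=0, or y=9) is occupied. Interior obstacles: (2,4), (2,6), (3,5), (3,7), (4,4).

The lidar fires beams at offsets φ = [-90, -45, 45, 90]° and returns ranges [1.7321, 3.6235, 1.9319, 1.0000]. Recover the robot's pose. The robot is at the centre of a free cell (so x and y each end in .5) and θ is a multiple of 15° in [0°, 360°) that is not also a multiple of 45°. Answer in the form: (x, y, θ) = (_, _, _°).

Candidates: 27 free-cell centres × 16 headings = 432 poses. Raycast each; keep the one whose scan matches to 4 dp.
  (4.5, 5.5, 210°): beam 2 = 0.5176 ≠ 3.6235 ✗
  (3.5, 3.5, 330°): beam 1 = 2.8868 ≠ 1.7321 ✗
  (4.5, 3.5, 330°): beam 1 = 2.8868 ≠ 1.7321 ✗
  …
  (1.5, 2.5, 30°): r_1=1.7321, r_2=3.6235, r_3=1.9319, r_4=1.0000 — all match ✓
Unique over the lattice → pose = (1.5, 2.5, 30°).

(x, y, θ) = (1.5, 2.5, 30°)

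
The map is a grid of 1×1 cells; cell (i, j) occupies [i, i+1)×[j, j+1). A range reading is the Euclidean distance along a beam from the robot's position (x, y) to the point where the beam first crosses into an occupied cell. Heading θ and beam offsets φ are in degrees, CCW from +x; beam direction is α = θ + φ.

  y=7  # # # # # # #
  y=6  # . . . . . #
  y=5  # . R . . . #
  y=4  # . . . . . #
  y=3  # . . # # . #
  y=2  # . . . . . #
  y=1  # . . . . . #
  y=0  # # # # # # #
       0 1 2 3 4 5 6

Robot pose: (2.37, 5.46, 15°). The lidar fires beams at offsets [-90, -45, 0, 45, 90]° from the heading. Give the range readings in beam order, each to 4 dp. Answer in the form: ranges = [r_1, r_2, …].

ranges = [2.4341, 2.9200, 3.7581, 1.7782, 1.5943]

beam 1: φ=-90°, α=285°
  cosα=0.2588 sinα=-0.9659 | (2,5) | tMaxX 2.4341 tMaxY 0.4762 | tΔX 3.8637 tΔY 1.0353
    t=0.4762 [y] (2,4)
    t=1.5115 [y] (2,3)
    t=2.4341 [x] (3,3) — stop
  → r_1 = 2.4341
beam 2: φ=-45°, α=330°
  cosα=0.8660 sinα=-0.5000 | (2,5) | tMaxX 0.7275 tMaxY 0.9200 | tΔX 1.1547 tΔY 2.0000
    t=0.7275 [x] (3,5)
    t=0.9200 [y] (3,4)
    t=1.8822 [x] (4,4)
    t=2.9200 [y] (4,3) — stop
  → r_2 = 2.9200
beam 3: φ=0°, α=15°
  cosα=0.9659 sinα=0.2588 | (2,5) | tMaxX 0.6522 tMaxY 2.0864 | tΔX 1.0353 tΔY 3.8637
    t=0.6522 [x] (3,5)
    t=1.6875 [x] (4,5)
    t=2.0864 [y] (4,6)
    t=2.7228 [x] (5,6)
    t=3.7581 [x] (6,6) — stop
  → r_3 = 3.7581
beam 4: φ=45°, α=60°
  cosα=0.5000 sinα=0.8660 | (2,5) | tMaxX 1.2600 tMaxY 0.6235 | tΔX 2.0000 tΔY 1.1547
    t=0.6235 [y] (2,6)
    t=1.2600 [x] (3,6)
    t=1.7782 [y] (3,7) — stop
  → r_4 = 1.7782
beam 5: φ=90°, α=105°
  cosα=-0.2588 sinα=0.9659 | (2,5) | tMaxX 1.4296 tMaxY 0.5590 | tΔX 3.8637 tΔY 1.0353
    t=0.5590 [y] (2,6)
    t=1.4296 [x] (1,6)
    t=1.5943 [y] (1,7) — stop
  → r_5 = 1.5943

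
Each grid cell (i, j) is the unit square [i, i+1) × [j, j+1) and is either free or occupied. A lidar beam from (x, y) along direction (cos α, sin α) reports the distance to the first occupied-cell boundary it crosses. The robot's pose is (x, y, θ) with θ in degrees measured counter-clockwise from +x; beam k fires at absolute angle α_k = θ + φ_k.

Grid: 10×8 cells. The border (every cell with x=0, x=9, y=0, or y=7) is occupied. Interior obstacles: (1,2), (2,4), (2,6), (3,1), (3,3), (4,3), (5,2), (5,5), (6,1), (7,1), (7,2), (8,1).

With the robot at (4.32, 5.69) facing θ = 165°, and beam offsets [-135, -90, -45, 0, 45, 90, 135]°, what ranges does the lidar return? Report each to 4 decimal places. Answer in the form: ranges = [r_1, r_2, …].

ranges = [2.6200, 1.3562, 1.5127, 1.3666, 1.5242, 1.7496, 3.1061]

beam 1: φ=-135°, α=30°
  d=(0.8660,0.5000)  start (4,5)  tX=0.7852 tY=0.6200  stride 1/|dx|=1.1547 1/|dy|=2.0000
    cross y-line → (4,6), t=0.6200
    cross x-line → (5,6), t=0.7852
    cross x-line → (6,6), t=1.9399
    cross y-line → (6,7), t=2.6200 (wall)
  → r_1 = 2.6200
beam 2: φ=-90°, α=75°
  d=(0.2588,0.9659)  start (4,5)  tX=2.6273 tY=0.3209  stride 1/|dx|=3.8637 1/|dy|=1.0353
    cross y-line → (4,6), t=0.3209
    cross y-line → (4,7), t=1.3562 (wall)
  → r_2 = 1.3562
beam 3: φ=-45°, α=120°
  d=(-0.5000,0.8660)  start (4,5)  tX=0.6400 tY=0.3580  stride 1/|dx|=2.0000 1/|dy|=1.1547
    cross y-line → (4,6), t=0.3580
    cross x-line → (3,6), t=0.6400
    cross y-line → (3,7), t=1.5127 (wall)
  → r_3 = 1.5127
beam 4: φ=0°, α=165°
  d=(-0.9659,0.2588)  start (4,5)  tX=0.3313 tY=1.1977  stride 1/|dx|=1.0353 1/|dy|=3.8637
    cross x-line → (3,5), t=0.3313
    cross y-line → (3,6), t=1.1977
    cross x-line → (2,6), t=1.3666 (wall)
  → r_4 = 1.3666
beam 5: φ=45°, α=210°
  d=(-0.8660,-0.5000)  start (4,5)  tX=0.3695 tY=1.3800  stride 1/|dx|=1.1547 1/|dy|=2.0000
    cross x-line → (3,5), t=0.3695
    cross y-line → (3,4), t=1.3800
    cross x-line → (2,4), t=1.5242 (wall)
  → r_5 = 1.5242
beam 6: φ=90°, α=255°
  d=(-0.2588,-0.9659)  start (4,5)  tX=1.2364 tY=0.7143  stride 1/|dx|=3.8637 1/|dy|=1.0353
    cross y-line → (4,4), t=0.7143
    cross x-line → (3,4), t=1.2364
    cross y-line → (3,3), t=1.7496 (wall)
  → r_6 = 1.7496
beam 7: φ=135°, α=300°
  d=(0.5000,-0.8660)  start (4,5)  tX=1.3600 tY=0.7967  stride 1/|dx|=2.0000 1/|dy|=1.1547
    cross y-line → (4,4), t=0.7967
    cross x-line → (5,4), t=1.3600
    cross y-line → (5,3), t=1.9514
    cross y-line → (5,2), t=3.1061 (wall)
  → r_7 = 3.1061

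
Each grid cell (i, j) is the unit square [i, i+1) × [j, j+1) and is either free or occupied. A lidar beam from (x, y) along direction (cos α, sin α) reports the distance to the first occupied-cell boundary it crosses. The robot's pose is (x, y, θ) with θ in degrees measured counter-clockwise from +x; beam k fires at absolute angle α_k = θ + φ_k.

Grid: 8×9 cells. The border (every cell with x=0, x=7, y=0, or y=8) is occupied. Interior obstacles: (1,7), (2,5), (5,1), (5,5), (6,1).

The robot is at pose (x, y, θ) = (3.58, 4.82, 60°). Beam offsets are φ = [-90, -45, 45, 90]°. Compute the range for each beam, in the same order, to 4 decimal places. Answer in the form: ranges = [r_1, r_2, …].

beam 1: φ=-90°, α=330°
  direction (0.8660, -0.5000); cell (3,4); t to first gridline: x 0.4850, y 1.6400 (then +1.1547 / +2.0000)
    (4,4) via x @ 0.4850
    (5,4) via x @ 1.6397
    (5,3) via y @ 1.6400
    (6,3) via x @ 2.7944
    (6,2) via y @ 3.6400
    (7,2) via x @ 3.9491  # hit
  → r_1 = 3.9491
beam 2: φ=-45°, α=15°
  direction (0.9659, 0.2588); cell (3,4); t to first gridline: x 0.4348, y 0.6955 (then +1.0353 / +3.8637)
    (4,4) via x @ 0.4348
    (4,5) via y @ 0.6955
    (5,5) via x @ 1.4701  # hit
  → r_2 = 1.4701
beam 3: φ=45°, α=105°
  direction (-0.2588, 0.9659); cell (3,4); t to first gridline: x 2.2409, y 0.1863 (then +3.8637 / +1.0353)
    (3,5) via y @ 0.1863
    (3,6) via y @ 1.2216
    (2,6) via x @ 2.2409
    (2,7) via y @ 2.2569
    (2,8) via y @ 3.2922  # hit
  → r_3 = 3.2922
beam 4: φ=90°, α=150°
  direction (-0.8660, 0.5000); cell (3,4); t to first gridline: x 0.6697, y 0.3600 (then +1.1547 / +2.0000)
    (3,5) via y @ 0.3600
    (2,5) via x @ 0.6697  # hit
  → r_4 = 0.6697

ranges = [3.9491, 1.4701, 3.2922, 0.6697]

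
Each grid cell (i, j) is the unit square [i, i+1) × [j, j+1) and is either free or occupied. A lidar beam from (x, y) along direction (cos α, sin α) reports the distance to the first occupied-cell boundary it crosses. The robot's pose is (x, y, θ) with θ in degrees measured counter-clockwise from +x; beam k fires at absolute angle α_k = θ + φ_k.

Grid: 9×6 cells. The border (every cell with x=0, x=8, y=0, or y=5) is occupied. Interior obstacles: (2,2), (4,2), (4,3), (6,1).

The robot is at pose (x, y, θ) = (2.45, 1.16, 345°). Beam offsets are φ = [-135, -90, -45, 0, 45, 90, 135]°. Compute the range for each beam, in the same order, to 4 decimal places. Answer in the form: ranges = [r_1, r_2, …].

beam 1: φ=-135°, α=210°
  cosα=-0.8660 sinα=-0.5000 | (2,1) | tMaxX 0.5196 tMaxY 0.3200 | tΔX 1.1547 tΔY 2.0000
    t=0.3200 [y] (2,0) — stop
  → r_1 = 0.3200
beam 2: φ=-90°, α=255°
  cosα=-0.2588 sinα=-0.9659 | (2,1) | tMaxX 1.7387 tMaxY 0.1656 | tΔX 3.8637 tΔY 1.0353
    t=0.1656 [y] (2,0) — stop
  → r_2 = 0.1656
beam 3: φ=-45°, α=300°
  cosα=0.5000 sinα=-0.8660 | (2,1) | tMaxX 1.1000 tMaxY 0.1848 | tΔX 2.0000 tΔY 1.1547
    t=0.1848 [y] (2,0) — stop
  → r_3 = 0.1848
beam 4: φ=0°, α=345°
  cosα=0.9659 sinα=-0.2588 | (2,1) | tMaxX 0.5694 tMaxY 0.6182 | tΔX 1.0353 tΔY 3.8637
    t=0.5694 [x] (3,1)
    t=0.6182 [y] (3,0) — stop
  → r_4 = 0.6182
beam 5: φ=45°, α=30°
  cosα=0.8660 sinα=0.5000 | (2,1) | tMaxX 0.6351 tMaxY 1.6800 | tΔX 1.1547 tΔY 2.0000
    t=0.6351 [x] (3,1)
    t=1.6800 [y] (3,2)
    t=1.7898 [x] (4,2) — stop
  → r_5 = 1.7898
beam 6: φ=90°, α=75°
  cosα=0.2588 sinα=0.9659 | (2,1) | tMaxX 2.1250 tMaxY 0.8696 | tΔX 3.8637 tΔY 1.0353
    t=0.8696 [y] (2,2) — stop
  → r_6 = 0.8696
beam 7: φ=135°, α=120°
  cosα=-0.5000 sinα=0.8660 | (2,1) | tMaxX 0.9000 tMaxY 0.9699 | tΔX 2.0000 tΔY 1.1547
    t=0.9000 [x] (1,1)
    t=0.9699 [y] (1,2)
    t=2.1246 [y] (1,3)
    t=2.9000 [x] (0,3) — stop
  → r_7 = 2.9000

ranges = [0.3200, 0.1656, 0.1848, 0.6182, 1.7898, 0.8696, 2.9000]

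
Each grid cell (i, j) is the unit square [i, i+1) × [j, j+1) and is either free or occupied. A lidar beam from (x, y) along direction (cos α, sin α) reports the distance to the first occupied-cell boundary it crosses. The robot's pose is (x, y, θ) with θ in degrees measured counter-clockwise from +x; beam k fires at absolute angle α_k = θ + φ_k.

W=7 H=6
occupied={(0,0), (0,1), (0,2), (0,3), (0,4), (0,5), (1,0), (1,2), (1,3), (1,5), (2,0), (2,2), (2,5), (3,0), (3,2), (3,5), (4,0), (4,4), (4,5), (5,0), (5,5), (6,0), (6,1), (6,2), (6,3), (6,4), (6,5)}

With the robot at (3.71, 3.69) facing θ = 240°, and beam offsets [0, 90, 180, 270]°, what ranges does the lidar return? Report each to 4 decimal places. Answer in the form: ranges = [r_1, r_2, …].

beam 1: φ=0°, α=240°
  cosα=-0.5000 sinα=-0.8660 | (3,3) | tMaxX 1.4200 tMaxY 0.7967 | tΔX 2.0000 tΔY 1.1547
    t=0.7967 [y] (3,2) — stop
  → r_1 = 0.7967
beam 2: φ=90°, α=330°
  cosα=0.8660 sinα=-0.5000 | (3,3) | tMaxX 0.3349 tMaxY 1.3800 | tΔX 1.1547 tΔY 2.0000
    t=0.3349 [x] (4,3)
    t=1.3800 [y] (4,2)
    t=1.4896 [x] (5,2)
    t=2.6443 [x] (6,2) — stop
  → r_2 = 2.6443
beam 3: φ=180°, α=60°
  cosα=0.5000 sinα=0.8660 | (3,3) | tMaxX 0.5800 tMaxY 0.3580 | tΔX 2.0000 tΔY 1.1547
    t=0.3580 [y] (3,4)
    t=0.5800 [x] (4,4) — stop
  → r_3 = 0.5800
beam 4: φ=270°, α=150°
  cosα=-0.8660 sinα=0.5000 | (3,3) | tMaxX 0.8198 tMaxY 0.6200 | tΔX 1.1547 tΔY 2.0000
    t=0.6200 [y] (3,4)
    t=0.8198 [x] (2,4)
    t=1.9745 [x] (1,4)
    t=2.6200 [y] (1,5) — stop
  → r_4 = 2.6200

ranges = [0.7967, 2.6443, 0.5800, 2.6200]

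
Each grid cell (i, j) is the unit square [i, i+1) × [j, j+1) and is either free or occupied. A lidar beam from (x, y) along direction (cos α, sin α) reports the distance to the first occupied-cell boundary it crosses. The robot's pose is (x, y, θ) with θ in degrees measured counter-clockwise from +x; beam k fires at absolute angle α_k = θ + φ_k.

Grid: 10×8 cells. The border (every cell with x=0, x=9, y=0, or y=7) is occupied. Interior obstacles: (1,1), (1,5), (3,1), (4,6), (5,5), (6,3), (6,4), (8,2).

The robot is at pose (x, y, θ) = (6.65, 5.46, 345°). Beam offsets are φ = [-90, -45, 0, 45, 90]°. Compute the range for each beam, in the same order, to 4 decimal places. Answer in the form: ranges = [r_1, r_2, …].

ranges = [0.4762, 0.5312, 2.4329, 2.7135, 1.5943]

beam 1: φ=-90°, α=255°
  cosα=-0.2588 sinα=-0.9659 | (6,5) | tMaxX 2.5114 tMaxY 0.4762 | tΔX 3.8637 tΔY 1.0353
    t=0.4762 [y] (6,4) — stop
  → r_1 = 0.4762
beam 2: φ=-45°, α=300°
  cosα=0.5000 sinα=-0.8660 | (6,5) | tMaxX 0.7000 tMaxY 0.5312 | tΔX 2.0000 tΔY 1.1547
    t=0.5312 [y] (6,4) — stop
  → r_2 = 0.5312
beam 3: φ=0°, α=345°
  cosα=0.9659 sinα=-0.2588 | (6,5) | tMaxX 0.3623 tMaxY 1.7773 | tΔX 1.0353 tΔY 3.8637
    t=0.3623 [x] (7,5)
    t=1.3976 [x] (8,5)
    t=1.7773 [y] (8,4)
    t=2.4329 [x] (9,4) — stop
  → r_3 = 2.4329
beam 4: φ=45°, α=30°
  cosα=0.8660 sinα=0.5000 | (6,5) | tMaxX 0.4041 tMaxY 1.0800 | tΔX 1.1547 tΔY 2.0000
    t=0.4041 [x] (7,5)
    t=1.0800 [y] (7,6)
    t=1.5588 [x] (8,6)
    t=2.7135 [x] (9,6) — stop
  → r_4 = 2.7135
beam 5: φ=90°, α=75°
  cosα=0.2588 sinα=0.9659 | (6,5) | tMaxX 1.3523 tMaxY 0.5590 | tΔX 3.8637 tΔY 1.0353
    t=0.5590 [y] (6,6)
    t=1.3523 [x] (7,6)
    t=1.5943 [y] (7,7) — stop
  → r_5 = 1.5943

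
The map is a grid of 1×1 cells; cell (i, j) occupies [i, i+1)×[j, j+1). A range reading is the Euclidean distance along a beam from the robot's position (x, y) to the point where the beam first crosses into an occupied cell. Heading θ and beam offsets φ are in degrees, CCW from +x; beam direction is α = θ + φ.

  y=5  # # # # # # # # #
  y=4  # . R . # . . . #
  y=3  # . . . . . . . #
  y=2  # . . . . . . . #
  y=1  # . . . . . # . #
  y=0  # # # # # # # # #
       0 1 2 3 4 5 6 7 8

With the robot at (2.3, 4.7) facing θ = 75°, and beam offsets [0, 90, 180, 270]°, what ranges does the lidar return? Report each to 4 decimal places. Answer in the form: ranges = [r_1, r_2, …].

beam 1: φ=0°, α=75°
  d=(0.2588,0.9659)  start (2,4)  tX=2.7046 tY=0.3106  stride 1/|dx|=3.8637 1/|dy|=1.0353
    cross y-line → (2,5), t=0.3106 (wall)
  → r_1 = 0.3106
beam 2: φ=90°, α=165°
  d=(-0.9659,0.2588)  start (2,4)  tX=0.3106 tY=1.1591  stride 1/|dx|=1.0353 1/|dy|=3.8637
    cross x-line → (1,4), t=0.3106
    cross y-line → (1,5), t=1.1591 (wall)
  → r_2 = 1.1591
beam 3: φ=180°, α=255°
  d=(-0.2588,-0.9659)  start (2,4)  tX=1.1591 tY=0.7247  stride 1/|dx|=3.8637 1/|dy|=1.0353
    cross y-line → (2,3), t=0.7247
    cross x-line → (1,3), t=1.1591
    cross y-line → (1,2), t=1.7600
    cross y-line → (1,1), t=2.7952
    cross y-line → (1,0), t=3.8305 (wall)
  → r_3 = 3.8305
beam 4: φ=270°, α=345°
  d=(0.9659,-0.2588)  start (2,4)  tX=0.7247 tY=2.7046  stride 1/|dx|=1.0353 1/|dy|=3.8637
    cross x-line → (3,4), t=0.7247
    cross x-line → (4,4), t=1.7600 (wall)
  → r_4 = 1.7600

ranges = [0.3106, 1.1591, 3.8305, 1.7600]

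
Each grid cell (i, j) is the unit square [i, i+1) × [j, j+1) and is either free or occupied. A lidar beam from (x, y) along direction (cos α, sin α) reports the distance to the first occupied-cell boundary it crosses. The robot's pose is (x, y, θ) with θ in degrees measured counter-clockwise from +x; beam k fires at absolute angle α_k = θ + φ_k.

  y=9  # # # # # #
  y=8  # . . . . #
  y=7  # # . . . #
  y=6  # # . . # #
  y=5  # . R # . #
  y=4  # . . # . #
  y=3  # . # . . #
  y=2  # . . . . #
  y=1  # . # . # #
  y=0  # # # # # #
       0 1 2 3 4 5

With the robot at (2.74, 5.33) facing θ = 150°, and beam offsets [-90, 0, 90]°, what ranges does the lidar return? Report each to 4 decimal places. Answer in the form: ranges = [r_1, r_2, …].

beam 1: φ=-90°, α=60°
  direction (0.5000, 0.8660); cell (2,5); t to first gridline: x 0.5200, y 0.7736 (then +2.0000 / +1.1547)
    (3,5) via x @ 0.5200  # hit
  → r_1 = 0.5200
beam 2: φ=0°, α=150°
  direction (-0.8660, 0.5000); cell (2,5); t to first gridline: x 0.8545, y 1.3400 (then +1.1547 / +2.0000)
    (1,5) via x @ 0.8545
    (1,6) via y @ 1.3400  # hit
  → r_2 = 1.3400
beam 3: φ=90°, α=240°
  direction (-0.5000, -0.8660); cell (2,5); t to first gridline: x 1.4800, y 0.3811 (then +2.0000 / +1.1547)
    (2,4) via y @ 0.3811
    (1,4) via x @ 1.4800
    (1,3) via y @ 1.5358
    (1,2) via y @ 2.6905
    (0,2) via x @ 3.4800  # hit
  → r_3 = 3.4800

ranges = [0.5200, 1.3400, 3.4800]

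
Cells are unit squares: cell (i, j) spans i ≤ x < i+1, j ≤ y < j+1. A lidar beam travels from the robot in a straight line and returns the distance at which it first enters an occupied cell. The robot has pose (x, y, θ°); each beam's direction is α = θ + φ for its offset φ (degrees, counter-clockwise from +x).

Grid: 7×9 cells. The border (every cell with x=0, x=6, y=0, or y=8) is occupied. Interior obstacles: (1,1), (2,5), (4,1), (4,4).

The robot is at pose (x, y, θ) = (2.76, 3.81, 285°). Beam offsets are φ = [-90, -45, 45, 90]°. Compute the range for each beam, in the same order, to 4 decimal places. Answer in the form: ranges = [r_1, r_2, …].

beam 1: φ=-90°, α=195°
  dir = (cos 195°, sin 195°) = (-0.9659, -0.2588); from cell (2,3)
  next x-line at t=0.7868, next y-line at t=3.1296; Δt_x=1.0353, Δt_y=3.8637
    x: enter (1,3) at t=0.7868
    x: enter (0,3) at t=1.8221 ← occupied
  → r_1 = 1.8221
beam 2: φ=-45°, α=240°
  dir = (cos 240°, sin 240°) = (-0.5000, -0.8660); from cell (2,3)
  next x-line at t=1.5200, next y-line at t=0.9353; Δt_x=2.0000, Δt_y=1.1547
    y: enter (2,2) at t=0.9353
    x: enter (1,2) at t=1.5200
    y: enter (1,1) at t=2.0900 ← occupied
  → r_2 = 2.0900
beam 3: φ=45°, α=330°
  dir = (cos 330°, sin 330°) = (0.8660, -0.5000); from cell (2,3)
  next x-line at t=0.2771, next y-line at t=1.6200; Δt_x=1.1547, Δt_y=2.0000
    x: enter (3,3) at t=0.2771
    x: enter (4,3) at t=1.4318
    y: enter (4,2) at t=1.6200
    x: enter (5,2) at t=2.5865
    y: enter (5,1) at t=3.6200
    x: enter (6,1) at t=3.7412 ← occupied
  → r_3 = 3.7412
beam 4: φ=90°, α=15°
  dir = (cos 15°, sin 15°) = (0.9659, 0.2588); from cell (2,3)
  next x-line at t=0.2485, next y-line at t=0.7341; Δt_x=1.0353, Δt_y=3.8637
    x: enter (3,3) at t=0.2485
    y: enter (3,4) at t=0.7341
    x: enter (4,4) at t=1.2837 ← occupied
  → r_4 = 1.2837

ranges = [1.8221, 2.0900, 3.7412, 1.2837]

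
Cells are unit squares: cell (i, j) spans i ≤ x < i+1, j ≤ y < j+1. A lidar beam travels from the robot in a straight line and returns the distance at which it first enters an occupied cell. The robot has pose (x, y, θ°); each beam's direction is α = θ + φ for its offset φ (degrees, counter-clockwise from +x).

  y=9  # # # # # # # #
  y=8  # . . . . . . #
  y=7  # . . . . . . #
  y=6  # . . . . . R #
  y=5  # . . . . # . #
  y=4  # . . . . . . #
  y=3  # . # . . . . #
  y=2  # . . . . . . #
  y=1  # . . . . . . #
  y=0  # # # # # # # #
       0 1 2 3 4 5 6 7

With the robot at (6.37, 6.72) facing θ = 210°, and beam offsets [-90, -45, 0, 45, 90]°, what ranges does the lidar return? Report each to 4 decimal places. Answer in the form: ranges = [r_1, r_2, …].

ranges = [2.6327, 5.5594, 1.4400, 1.4296, 1.2600]

beam 1: φ=-90°, α=120°
  d=(-0.5000,0.8660)  start (6,6)  tX=0.7400 tY=0.3233  stride 1/|dx|=2.0000 1/|dy|=1.1547
    cross y-line → (6,7), t=0.3233
    cross x-line → (5,7), t=0.7400
    cross y-line → (5,8), t=1.4780
    cross y-line → (5,9), t=2.6327 (wall)
  → r_1 = 2.6327
beam 2: φ=-45°, α=165°
  d=(-0.9659,0.2588)  start (6,6)  tX=0.3831 tY=1.0818  stride 1/|dx|=1.0353 1/|dy|=3.8637
    cross x-line → (5,6), t=0.3831
    cross y-line → (5,7), t=1.0818
    cross x-line → (4,7), t=1.4183
    cross x-line → (3,7), t=2.4536
    cross x-line → (2,7), t=3.4889
    cross x-line → (1,7), t=4.5242
    cross y-line → (1,8), t=4.9455
    cross x-line → (0,8), t=5.5594 (wall)
  → r_2 = 5.5594
beam 3: φ=0°, α=210°
  d=(-0.8660,-0.5000)  start (6,6)  tX=0.4272 tY=1.4400  stride 1/|dx|=1.1547 1/|dy|=2.0000
    cross x-line → (5,6), t=0.4272
    cross y-line → (5,5), t=1.4400 (wall)
  → r_3 = 1.4400
beam 4: φ=45°, α=255°
  d=(-0.2588,-0.9659)  start (6,6)  tX=1.4296 tY=0.7454  stride 1/|dx|=3.8637 1/|dy|=1.0353
    cross y-line → (6,5), t=0.7454
    cross x-line → (5,5), t=1.4296 (wall)
  → r_4 = 1.4296
beam 5: φ=90°, α=300°
  d=(0.5000,-0.8660)  start (6,6)  tX=1.2600 tY=0.8314  stride 1/|dx|=2.0000 1/|dy|=1.1547
    cross y-line → (6,5), t=0.8314
    cross x-line → (7,5), t=1.2600 (wall)
  → r_5 = 1.2600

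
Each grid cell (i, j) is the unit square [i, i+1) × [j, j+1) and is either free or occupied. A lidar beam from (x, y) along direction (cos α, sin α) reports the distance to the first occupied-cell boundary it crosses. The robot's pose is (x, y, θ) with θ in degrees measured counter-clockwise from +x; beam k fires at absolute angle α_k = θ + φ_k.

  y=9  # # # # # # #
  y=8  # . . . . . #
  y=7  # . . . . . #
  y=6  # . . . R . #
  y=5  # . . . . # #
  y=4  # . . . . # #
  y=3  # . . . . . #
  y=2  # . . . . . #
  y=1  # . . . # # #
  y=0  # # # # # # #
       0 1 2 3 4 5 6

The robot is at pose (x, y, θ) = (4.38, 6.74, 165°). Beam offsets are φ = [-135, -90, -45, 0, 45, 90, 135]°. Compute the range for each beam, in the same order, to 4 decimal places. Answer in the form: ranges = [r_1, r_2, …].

ranges = [1.8706, 2.3397, 2.6096, 3.4992, 3.9029, 5.9425, 1.2400]

beam 1: φ=-135°, α=30°
  dir = (cos 30°, sin 30°) = (0.8660, 0.5000); from cell (4,6)
  next x-line at t=0.7159, next y-line at t=0.5200; Δt_x=1.1547, Δt_y=2.0000
    y: enter (4,7) at t=0.5200
    x: enter (5,7) at t=0.7159
    x: enter (6,7) at t=1.8706 ← occupied
  → r_1 = 1.8706
beam 2: φ=-90°, α=75°
  dir = (cos 75°, sin 75°) = (0.2588, 0.9659); from cell (4,6)
  next x-line at t=2.3955, next y-line at t=0.2692; Δt_x=3.8637, Δt_y=1.0353
    y: enter (4,7) at t=0.2692
    y: enter (4,8) at t=1.3044
    y: enter (4,9) at t=2.3397 ← occupied
  → r_2 = 2.3397
beam 3: φ=-45°, α=120°
  dir = (cos 120°, sin 120°) = (-0.5000, 0.8660); from cell (4,6)
  next x-line at t=0.7600, next y-line at t=0.3002; Δt_x=2.0000, Δt_y=1.1547
    y: enter (4,7) at t=0.3002
    x: enter (3,7) at t=0.7600
    y: enter (3,8) at t=1.4549
    y: enter (3,9) at t=2.6096 ← occupied
  → r_3 = 2.6096
beam 4: φ=0°, α=165°
  dir = (cos 165°, sin 165°) = (-0.9659, 0.2588); from cell (4,6)
  next x-line at t=0.3934, next y-line at t=1.0046; Δt_x=1.0353, Δt_y=3.8637
    x: enter (3,6) at t=0.3934
    y: enter (3,7) at t=1.0046
    x: enter (2,7) at t=1.4287
    x: enter (1,7) at t=2.4640
    x: enter (0,7) at t=3.4992 ← occupied
  → r_4 = 3.4992
beam 5: φ=45°, α=210°
  dir = (cos 210°, sin 210°) = (-0.8660, -0.5000); from cell (4,6)
  next x-line at t=0.4388, next y-line at t=1.4800; Δt_x=1.1547, Δt_y=2.0000
    x: enter (3,6) at t=0.4388
    y: enter (3,5) at t=1.4800
    x: enter (2,5) at t=1.5935
    x: enter (1,5) at t=2.7482
    y: enter (1,4) at t=3.4800
    x: enter (0,4) at t=3.9029 ← occupied
  → r_5 = 3.9029
beam 6: φ=90°, α=255°
  dir = (cos 255°, sin 255°) = (-0.2588, -0.9659); from cell (4,6)
  next x-line at t=1.4682, next y-line at t=0.7661; Δt_x=3.8637, Δt_y=1.0353
    y: enter (4,5) at t=0.7661
    x: enter (3,5) at t=1.4682
    y: enter (3,4) at t=1.8014
    y: enter (3,3) at t=2.8367
    y: enter (3,2) at t=3.8719
    y: enter (3,1) at t=4.9072
    x: enter (2,1) at t=5.3319
    y: enter (2,0) at t=5.9425 ← occupied
  → r_6 = 5.9425
beam 7: φ=135°, α=300°
  dir = (cos 300°, sin 300°) = (0.5000, -0.8660); from cell (4,6)
  next x-line at t=1.2400, next y-line at t=0.8545; Δt_x=2.0000, Δt_y=1.1547
    y: enter (4,5) at t=0.8545
    x: enter (5,5) at t=1.2400 ← occupied
  → r_7 = 1.2400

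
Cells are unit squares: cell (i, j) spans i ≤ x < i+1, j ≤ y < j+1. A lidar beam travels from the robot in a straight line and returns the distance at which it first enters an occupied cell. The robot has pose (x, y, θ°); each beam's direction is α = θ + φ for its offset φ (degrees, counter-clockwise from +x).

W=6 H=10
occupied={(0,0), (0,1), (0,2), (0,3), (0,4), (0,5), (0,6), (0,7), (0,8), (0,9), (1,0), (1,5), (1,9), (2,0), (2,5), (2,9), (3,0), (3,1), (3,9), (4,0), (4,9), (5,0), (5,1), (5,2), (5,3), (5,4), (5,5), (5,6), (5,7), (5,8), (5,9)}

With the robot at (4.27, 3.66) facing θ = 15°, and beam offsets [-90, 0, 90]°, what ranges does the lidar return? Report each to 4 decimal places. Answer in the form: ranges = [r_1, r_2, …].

beam 1: φ=-90°, α=285°
  dir = (cos 285°, sin 285°) = (0.2588, -0.9659); from cell (4,3)
  next x-line at t=2.8205, next y-line at t=0.6833; Δt_x=3.8637, Δt_y=1.0353
    y: enter (4,2) at t=0.6833
    y: enter (4,1) at t=1.7186
    y: enter (4,0) at t=2.7538 ← occupied
  → r_1 = 2.7538
beam 2: φ=0°, α=15°
  dir = (cos 15°, sin 15°) = (0.9659, 0.2588); from cell (4,3)
  next x-line at t=0.7558, next y-line at t=1.3137; Δt_x=1.0353, Δt_y=3.8637
    x: enter (5,3) at t=0.7558 ← occupied
  → r_2 = 0.7558
beam 3: φ=90°, α=105°
  dir = (cos 105°, sin 105°) = (-0.2588, 0.9659); from cell (4,3)
  next x-line at t=1.0432, next y-line at t=0.3520; Δt_x=3.8637, Δt_y=1.0353
    y: enter (4,4) at t=0.3520
    x: enter (3,4) at t=1.0432
    y: enter (3,5) at t=1.3873
    y: enter (3,6) at t=2.4225
    y: enter (3,7) at t=3.4578
    y: enter (3,8) at t=4.4931
    x: enter (2,8) at t=4.9069
    y: enter (2,9) at t=5.5284 ← occupied
  → r_3 = 5.5284

ranges = [2.7538, 0.7558, 5.5284]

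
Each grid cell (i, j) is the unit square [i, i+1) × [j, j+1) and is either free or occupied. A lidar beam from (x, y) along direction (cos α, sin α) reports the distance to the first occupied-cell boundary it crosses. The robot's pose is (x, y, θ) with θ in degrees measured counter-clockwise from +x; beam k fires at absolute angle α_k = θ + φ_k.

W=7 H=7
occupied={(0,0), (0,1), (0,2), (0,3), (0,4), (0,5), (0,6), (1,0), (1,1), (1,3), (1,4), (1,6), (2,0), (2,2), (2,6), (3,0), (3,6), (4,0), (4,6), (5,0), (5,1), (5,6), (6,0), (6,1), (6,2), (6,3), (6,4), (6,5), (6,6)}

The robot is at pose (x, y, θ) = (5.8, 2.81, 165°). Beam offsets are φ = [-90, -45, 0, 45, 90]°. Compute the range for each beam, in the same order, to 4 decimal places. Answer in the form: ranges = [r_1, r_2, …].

ranges = [0.7727, 3.6835, 3.9340, 3.6200, 0.8386]

beam 1: φ=-90°, α=75°
  direction (0.2588, 0.9659); cell (5,2); t to first gridline: x 0.7727, y 0.1967 (then +3.8637 / +1.0353)
    (5,3) via y @ 0.1967
    (6,3) via x @ 0.7727  # hit
  → r_1 = 0.7727
beam 2: φ=-45°, α=120°
  direction (-0.5000, 0.8660); cell (5,2); t to first gridline: x 1.6000, y 0.2194 (then +2.0000 / +1.1547)
    (5,3) via y @ 0.2194
    (5,4) via y @ 1.3741
    (4,4) via x @ 1.6000
    (4,5) via y @ 2.5288
    (3,5) via x @ 3.6000
    (3,6) via y @ 3.6835  # hit
  → r_2 = 3.6835
beam 3: φ=0°, α=165°
  direction (-0.9659, 0.2588); cell (5,2); t to first gridline: x 0.8282, y 0.7341 (then +1.0353 / +3.8637)
    (5,3) via y @ 0.7341
    (4,3) via x @ 0.8282
    (3,3) via x @ 1.8635
    (2,3) via x @ 2.8988
    (1,3) via x @ 3.9340  # hit
  → r_3 = 3.9340
beam 4: φ=45°, α=210°
  direction (-0.8660, -0.5000); cell (5,2); t to first gridline: x 0.9238, y 1.6200 (then +1.1547 / +2.0000)
    (4,2) via x @ 0.9238
    (4,1) via y @ 1.6200
    (3,1) via x @ 2.0785
    (2,1) via x @ 3.2332
    (2,0) via y @ 3.6200  # hit
  → r_4 = 3.6200
beam 5: φ=90°, α=255°
  direction (-0.2588, -0.9659); cell (5,2); t to first gridline: x 3.0910, y 0.8386 (then +3.8637 / +1.0353)
    (5,1) via y @ 0.8386  # hit
  → r_5 = 0.8386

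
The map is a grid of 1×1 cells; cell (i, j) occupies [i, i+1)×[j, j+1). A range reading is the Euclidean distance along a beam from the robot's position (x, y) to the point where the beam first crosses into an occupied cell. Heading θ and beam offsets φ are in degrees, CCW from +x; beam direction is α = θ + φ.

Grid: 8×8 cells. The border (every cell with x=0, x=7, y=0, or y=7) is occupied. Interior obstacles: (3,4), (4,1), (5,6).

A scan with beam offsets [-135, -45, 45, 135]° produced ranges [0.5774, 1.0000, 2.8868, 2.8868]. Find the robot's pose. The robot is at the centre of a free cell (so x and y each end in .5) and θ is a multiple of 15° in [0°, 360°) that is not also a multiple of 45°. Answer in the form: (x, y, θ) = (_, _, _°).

Candidates: 33 free-cell centres × 16 headings = 528 poses. Raycast each; keep the one whose scan matches to 4 dp.
  (6.5, 6.5, 15°): beam 1 = 6.3509 ≠ 0.5774 ✗
  (5.5, 2.5, 15°): beam 1 = 1.0000 ≠ 0.5774 ✗
  (1.5, 3.5, 150°): beam 1 = 1.9319 ≠ 0.5774 ✗
  (3.5, 6.5, 105°): beam 1 = 4.0415 ≠ 0.5774 ✗
  …
  (6.5, 3.5, 105°): r_1=0.5774, r_2=1.0000, r_3=2.8868, r_4=2.8868 — all match ✓
No second candidate reproduces the full scan.

(x, y, θ) = (6.5, 3.5, 105°)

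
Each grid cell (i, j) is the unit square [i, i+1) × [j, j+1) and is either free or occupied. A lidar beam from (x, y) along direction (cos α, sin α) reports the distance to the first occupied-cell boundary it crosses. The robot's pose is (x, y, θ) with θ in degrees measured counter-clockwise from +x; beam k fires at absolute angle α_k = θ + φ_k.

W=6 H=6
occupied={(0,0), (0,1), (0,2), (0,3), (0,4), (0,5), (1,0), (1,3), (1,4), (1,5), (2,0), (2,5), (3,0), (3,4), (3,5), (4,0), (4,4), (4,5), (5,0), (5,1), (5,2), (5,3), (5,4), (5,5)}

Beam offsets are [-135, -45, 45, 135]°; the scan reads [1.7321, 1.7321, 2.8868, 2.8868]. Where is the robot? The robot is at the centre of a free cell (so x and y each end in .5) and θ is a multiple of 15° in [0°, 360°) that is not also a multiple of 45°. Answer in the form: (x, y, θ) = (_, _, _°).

(x, y, θ) = (3.5, 2.5, 75°)

Enumerate (i+0.5, j+0.5, θ) over the 12 free cells and 16 admissible headings. For each, cast all 4 beams and compare to the given ranges.
  (2.5, 2.5, 300°): beam 1 = 1.5529 ≠ 1.7321 ✗
  (1.5, 2.5, 240°): beam 1 = 0.5176 ≠ 1.7321 ✗
  (2.5, 3.5, 255°): beam 1 = 1.0000 ≠ 1.7321 ✗
  (2.5, 2.5, 15°): beam 2 = 2.8868 ≠ 1.7321 ✗
  (2.5, 3.5, 195°): beam 1 = 1.0000 ≠ 1.7321 ✗
  …
  (3.5, 2.5, 75°): r_1=1.7321, r_2=1.7321, r_3=2.8868, r_4=2.8868 — all match ✓
Only this pose fits every beam.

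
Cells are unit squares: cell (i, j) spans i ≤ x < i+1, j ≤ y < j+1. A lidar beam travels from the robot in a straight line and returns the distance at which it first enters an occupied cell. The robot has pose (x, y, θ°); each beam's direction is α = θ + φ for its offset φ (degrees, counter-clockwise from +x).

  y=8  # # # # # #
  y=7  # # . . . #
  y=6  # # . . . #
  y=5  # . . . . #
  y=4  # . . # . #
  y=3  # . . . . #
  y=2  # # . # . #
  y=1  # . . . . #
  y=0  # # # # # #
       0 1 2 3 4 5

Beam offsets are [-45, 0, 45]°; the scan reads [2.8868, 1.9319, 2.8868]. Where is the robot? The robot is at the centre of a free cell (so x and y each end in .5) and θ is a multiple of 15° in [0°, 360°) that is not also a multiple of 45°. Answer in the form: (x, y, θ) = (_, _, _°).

The pose lattice has 23·16 = 368 candidates. Test each by forward raycasting.
  (4.5, 1.5, 330°): beam 1 = 0.5176 ≠ 2.8868 ✗
  (2.5, 3.5, 15°): beam 1 = 1.0000 ≠ 2.8868 ✗
  (4.5, 7.5, 210°): beam 1 = 1.9319 ≠ 2.8868 ✗
  …
  (3.5, 5.5, 165°): r_1=2.8868, r_2=1.9319, r_3=2.8868 — all match ✓
Only this pose fits every beam.

(x, y, θ) = (3.5, 5.5, 165°)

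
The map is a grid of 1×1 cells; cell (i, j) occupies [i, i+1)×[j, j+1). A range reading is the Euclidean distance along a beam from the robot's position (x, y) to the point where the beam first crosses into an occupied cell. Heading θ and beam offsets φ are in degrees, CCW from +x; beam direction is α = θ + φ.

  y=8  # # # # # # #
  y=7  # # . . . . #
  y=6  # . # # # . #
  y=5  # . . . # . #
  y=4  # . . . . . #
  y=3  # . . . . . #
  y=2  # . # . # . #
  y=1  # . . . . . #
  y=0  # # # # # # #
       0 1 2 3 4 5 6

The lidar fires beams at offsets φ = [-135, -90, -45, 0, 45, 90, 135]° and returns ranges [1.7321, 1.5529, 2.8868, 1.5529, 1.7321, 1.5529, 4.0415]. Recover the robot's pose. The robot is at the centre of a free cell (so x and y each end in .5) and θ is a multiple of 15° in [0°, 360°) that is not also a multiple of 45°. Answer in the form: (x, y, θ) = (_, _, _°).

Candidates: 28 free-cell centres × 16 headings = 448 poses. Raycast each; keep the one whose scan matches to 4 dp.
  (2.5, 4.5, 105°): beam 1 = 4.0415 ≠ 1.7321 ✗
  (4.5, 1.5, 60°): beam 1 = 0.5176 ≠ 1.7321 ✗
  (5.5, 3.5, 75°): beam 1 = 1.0000 ≠ 1.7321 ✗
  (3.5, 7.5, 330°): beam 1 = 1.5529 ≠ 1.7321 ✗
  …
  (2.5, 4.5, 165°): r_1=1.7321, r_2=1.5529, r_3=2.8868, r_4=1.5529, r_5=1.7321, r_6=1.5529, r_7=4.0415 — all match ✓
No second candidate reproduces the full scan.

(x, y, θ) = (2.5, 4.5, 165°)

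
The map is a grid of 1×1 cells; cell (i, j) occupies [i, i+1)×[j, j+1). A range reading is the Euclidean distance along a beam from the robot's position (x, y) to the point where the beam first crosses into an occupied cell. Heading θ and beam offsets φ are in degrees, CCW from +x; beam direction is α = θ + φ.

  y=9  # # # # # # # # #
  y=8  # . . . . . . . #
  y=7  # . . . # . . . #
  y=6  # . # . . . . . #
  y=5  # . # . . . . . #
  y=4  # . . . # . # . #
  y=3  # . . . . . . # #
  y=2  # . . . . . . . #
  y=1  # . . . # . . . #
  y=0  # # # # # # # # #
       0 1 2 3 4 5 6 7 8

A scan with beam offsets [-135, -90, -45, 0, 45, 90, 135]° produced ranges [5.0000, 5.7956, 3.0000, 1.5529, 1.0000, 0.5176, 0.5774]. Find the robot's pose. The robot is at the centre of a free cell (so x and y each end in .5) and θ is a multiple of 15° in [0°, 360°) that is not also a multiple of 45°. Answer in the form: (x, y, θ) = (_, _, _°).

Enumerate (i+0.5, j+0.5, θ) over the 49 free cells and 16 admissible headings. For each, cast all 7 beams and compare to the given ranges.
  (2.5, 8.5, 60°): beam 1 = 1.5529 ≠ 5.0000 ✗
  (5.5, 1.5, 330°): beam 1 = 0.5176 ≠ 5.0000 ✗
  (3.5, 7.5, 165°): beam 1 = 0.5774 ≠ 5.0000 ✗
  (3.5, 7.5, 75°): beam 1 = 2.8868 ≠ 5.0000 ✗
  …
  (2.5, 1.5, 165°): r_1=5.0000, r_2=5.7956, r_3=3.0000, r_4=1.5529, r_5=1.0000, r_6=0.5176, r_7=0.5774 — all match ✓
Only this pose fits every beam.

(x, y, θ) = (2.5, 1.5, 165°)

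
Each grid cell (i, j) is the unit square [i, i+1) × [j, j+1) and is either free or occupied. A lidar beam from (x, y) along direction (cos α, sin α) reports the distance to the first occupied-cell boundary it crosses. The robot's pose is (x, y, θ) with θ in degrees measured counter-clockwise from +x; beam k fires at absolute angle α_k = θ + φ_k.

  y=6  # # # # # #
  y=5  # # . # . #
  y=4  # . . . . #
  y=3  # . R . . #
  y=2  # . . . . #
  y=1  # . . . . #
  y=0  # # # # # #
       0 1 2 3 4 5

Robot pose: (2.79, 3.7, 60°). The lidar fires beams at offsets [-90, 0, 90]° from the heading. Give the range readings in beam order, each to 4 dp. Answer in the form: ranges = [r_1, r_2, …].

ranges = [2.5519, 1.5011, 2.0669]

beam 1: φ=-90°, α=330°
  direction (0.8660, -0.5000); cell (2,3); t to first gridline: x 0.2425, y 1.4000 (then +1.1547 / +2.0000)
    (3,3) via x @ 0.2425
    (4,3) via x @ 1.3972
    (4,2) via y @ 1.4000
    (5,2) via x @ 2.5519  # hit
  → r_1 = 2.5519
beam 2: φ=0°, α=60°
  direction (0.5000, 0.8660); cell (2,3); t to first gridline: x 0.4200, y 0.3464 (then +2.0000 / +1.1547)
    (2,4) via y @ 0.3464
    (3,4) via x @ 0.4200
    (3,5) via y @ 1.5011  # hit
  → r_2 = 1.5011
beam 3: φ=90°, α=150°
  direction (-0.8660, 0.5000); cell (2,3); t to first gridline: x 0.9122, y 0.6000 (then +1.1547 / +2.0000)
    (2,4) via y @ 0.6000
    (1,4) via x @ 0.9122
    (0,4) via x @ 2.0669  # hit
  → r_3 = 2.0669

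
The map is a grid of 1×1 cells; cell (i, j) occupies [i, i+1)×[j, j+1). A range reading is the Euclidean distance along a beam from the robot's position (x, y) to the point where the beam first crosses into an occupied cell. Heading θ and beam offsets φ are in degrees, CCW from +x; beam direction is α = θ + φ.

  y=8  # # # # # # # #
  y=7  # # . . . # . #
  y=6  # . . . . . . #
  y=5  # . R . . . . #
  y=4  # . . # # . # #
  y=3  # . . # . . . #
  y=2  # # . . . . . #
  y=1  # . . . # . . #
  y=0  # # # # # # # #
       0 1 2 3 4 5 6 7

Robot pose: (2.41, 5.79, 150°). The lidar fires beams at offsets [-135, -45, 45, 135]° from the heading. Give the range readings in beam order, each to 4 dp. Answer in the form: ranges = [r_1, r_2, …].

ranges = [4.7519, 1.5841, 1.4597, 2.2796]

beam 1: φ=-135°, α=15°
  direction (0.9659, 0.2588); cell (2,5); t to first gridline: x 0.6108, y 0.8114 (then +1.0353 / +3.8637)
    (3,5) via x @ 0.6108
    (3,6) via y @ 0.8114
    (4,6) via x @ 1.6461
    (5,6) via x @ 2.6814
    (6,6) via x @ 3.7166
    (6,7) via y @ 4.6751
    (7,7) via x @ 4.7519  # hit
  → r_1 = 4.7519
beam 2: φ=-45°, α=105°
  direction (-0.2588, 0.9659); cell (2,5); t to first gridline: x 1.5841, y 0.2174 (then +3.8637 / +1.0353)
    (2,6) via y @ 0.2174
    (2,7) via y @ 1.2527
    (1,7) via x @ 1.5841  # hit
  → r_2 = 1.5841
beam 3: φ=45°, α=195°
  direction (-0.9659, -0.2588); cell (2,5); t to first gridline: x 0.4245, y 3.0523 (then +1.0353 / +3.8637)
    (1,5) via x @ 0.4245
    (0,5) via x @ 1.4597  # hit
  → r_3 = 1.4597
beam 4: φ=135°, α=285°
  direction (0.2588, -0.9659); cell (2,5); t to first gridline: x 2.2796, y 0.8179 (then +3.8637 / +1.0353)
    (2,4) via y @ 0.8179
    (2,3) via y @ 1.8531
    (3,3) via x @ 2.2796  # hit
  → r_4 = 2.2796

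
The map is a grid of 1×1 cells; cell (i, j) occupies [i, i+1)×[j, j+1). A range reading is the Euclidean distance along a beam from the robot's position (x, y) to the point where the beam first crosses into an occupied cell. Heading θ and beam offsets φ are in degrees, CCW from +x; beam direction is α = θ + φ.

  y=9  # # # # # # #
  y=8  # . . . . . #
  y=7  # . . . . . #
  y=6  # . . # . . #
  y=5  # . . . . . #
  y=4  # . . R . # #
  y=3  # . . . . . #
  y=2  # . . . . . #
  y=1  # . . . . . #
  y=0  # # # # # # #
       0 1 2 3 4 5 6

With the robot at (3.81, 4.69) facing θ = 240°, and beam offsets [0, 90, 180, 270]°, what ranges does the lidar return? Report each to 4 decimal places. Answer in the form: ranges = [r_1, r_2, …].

ranges = [4.2608, 1.3741, 4.3800, 3.2447]

beam 1: φ=0°, α=240°
  dir = (cos 240°, sin 240°) = (-0.5000, -0.8660); from cell (3,4)
  next x-line at t=1.6200, next y-line at t=0.7967; Δt_x=2.0000, Δt_y=1.1547
    y: enter (3,3) at t=0.7967
    x: enter (2,3) at t=1.6200
    y: enter (2,2) at t=1.9514
    y: enter (2,1) at t=3.1061
    x: enter (1,1) at t=3.6200
    y: enter (1,0) at t=4.2608 ← occupied
  → r_1 = 4.2608
beam 2: φ=90°, α=330°
  dir = (cos 330°, sin 330°) = (0.8660, -0.5000); from cell (3,4)
  next x-line at t=0.2194, next y-line at t=1.3800; Δt_x=1.1547, Δt_y=2.0000
    x: enter (4,4) at t=0.2194
    x: enter (5,4) at t=1.3741 ← occupied
  → r_2 = 1.3741
beam 3: φ=180°, α=60°
  dir = (cos 60°, sin 60°) = (0.5000, 0.8660); from cell (3,4)
  next x-line at t=0.3800, next y-line at t=0.3580; Δt_x=2.0000, Δt_y=1.1547
    y: enter (3,5) at t=0.3580
    x: enter (4,5) at t=0.3800
    y: enter (4,6) at t=1.5127
    x: enter (5,6) at t=2.3800
    y: enter (5,7) at t=2.6674
    y: enter (5,8) at t=3.8221
    x: enter (6,8) at t=4.3800 ← occupied
  → r_3 = 4.3800
beam 4: φ=270°, α=150°
  dir = (cos 150°, sin 150°) = (-0.8660, 0.5000); from cell (3,4)
  next x-line at t=0.9353, next y-line at t=0.6200; Δt_x=1.1547, Δt_y=2.0000
    y: enter (3,5) at t=0.6200
    x: enter (2,5) at t=0.9353
    x: enter (1,5) at t=2.0900
    y: enter (1,6) at t=2.6200
    x: enter (0,6) at t=3.2447 ← occupied
  → r_4 = 3.2447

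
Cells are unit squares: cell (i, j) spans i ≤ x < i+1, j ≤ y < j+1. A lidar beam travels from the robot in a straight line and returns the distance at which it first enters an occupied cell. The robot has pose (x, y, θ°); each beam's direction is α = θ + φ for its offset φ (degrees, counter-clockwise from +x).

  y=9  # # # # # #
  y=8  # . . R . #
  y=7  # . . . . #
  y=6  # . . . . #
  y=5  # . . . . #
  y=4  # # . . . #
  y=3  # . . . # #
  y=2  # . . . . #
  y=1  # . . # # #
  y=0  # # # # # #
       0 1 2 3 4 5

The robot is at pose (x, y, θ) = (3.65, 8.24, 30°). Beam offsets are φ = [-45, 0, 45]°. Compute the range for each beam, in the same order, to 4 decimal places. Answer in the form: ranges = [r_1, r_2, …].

ranges = [1.3976, 1.5200, 0.7868]

beam 1: φ=-45°, α=345°
  d=(0.9659,-0.2588)  start (3,8)  tX=0.3623 tY=0.9273  stride 1/|dx|=1.0353 1/|dy|=3.8637
    cross x-line → (4,8), t=0.3623
    cross y-line → (4,7), t=0.9273
    cross x-line → (5,7), t=1.3976 (wall)
  → r_1 = 1.3976
beam 2: φ=0°, α=30°
  d=(0.8660,0.5000)  start (3,8)  tX=0.4041 tY=1.5200  stride 1/|dx|=1.1547 1/|dy|=2.0000
    cross x-line → (4,8), t=0.4041
    cross y-line → (4,9), t=1.5200 (wall)
  → r_2 = 1.5200
beam 3: φ=45°, α=75°
  d=(0.2588,0.9659)  start (3,8)  tX=1.3523 tY=0.7868  stride 1/|dx|=3.8637 1/|dy|=1.0353
    cross y-line → (3,9), t=0.7868 (wall)
  → r_3 = 0.7868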